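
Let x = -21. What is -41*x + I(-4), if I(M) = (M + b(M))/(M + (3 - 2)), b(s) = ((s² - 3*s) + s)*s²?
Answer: 2203/3 ≈ 734.33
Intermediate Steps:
b(s) = s²*(s² - 2*s) (b(s) = (s² - 2*s)*s² = s²*(s² - 2*s))
I(M) = (M + M³*(-2 + M))/(1 + M) (I(M) = (M + M³*(-2 + M))/(M + (3 - 2)) = (M + M³*(-2 + M))/(M + 1) = (M + M³*(-2 + M))/(1 + M))
-41*x + I(-4) = -41*(-21) - 4*(1 + (-4)²*(-2 - 4))/(1 - 4) = 861 - 4*(1 + 16*(-6))/(-3) = 861 - 4*(-⅓)*(1 - 96) = 861 - 4*(-⅓)*(-95) = 861 - 380/3 = 2203/3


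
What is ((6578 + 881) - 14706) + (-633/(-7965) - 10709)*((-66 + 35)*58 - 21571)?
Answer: 664412467111/2655 ≈ 2.5025e+8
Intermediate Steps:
((6578 + 881) - 14706) + (-633/(-7965) - 10709)*((-66 + 35)*58 - 21571) = (7459 - 14706) + (-633*(-1/7965) - 10709)*(-31*58 - 21571) = -7247 + (211/2655 - 10709)*(-1798 - 21571) = -7247 - 28432184/2655*(-23369) = -7247 + 664431707896/2655 = 664412467111/2655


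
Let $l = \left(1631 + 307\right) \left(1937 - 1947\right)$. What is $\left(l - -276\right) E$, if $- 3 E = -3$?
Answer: $-19104$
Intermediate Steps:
$E = 1$ ($E = \left(- \frac{1}{3}\right) \left(-3\right) = 1$)
$l = -19380$ ($l = 1938 \left(-10\right) = -19380$)
$\left(l - -276\right) E = \left(-19380 - -276\right) 1 = \left(-19380 + 276\right) 1 = \left(-19104\right) 1 = -19104$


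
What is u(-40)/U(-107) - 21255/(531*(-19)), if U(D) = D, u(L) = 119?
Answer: 357898/359841 ≈ 0.99460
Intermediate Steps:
u(-40)/U(-107) - 21255/(531*(-19)) = 119/(-107) - 21255/(531*(-19)) = 119*(-1/107) - 21255/(-10089) = -119/107 - 21255*(-1/10089) = -119/107 + 7085/3363 = 357898/359841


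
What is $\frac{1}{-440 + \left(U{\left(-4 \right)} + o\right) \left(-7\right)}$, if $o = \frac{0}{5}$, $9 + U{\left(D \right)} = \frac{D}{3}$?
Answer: $- \frac{3}{1103} \approx -0.0027199$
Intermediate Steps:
$U{\left(D \right)} = -9 + \frac{D}{3}$
$o = 0$ ($o = 0 \cdot \frac{1}{5} = 0$)
$\frac{1}{-440 + \left(U{\left(-4 \right)} + o\right) \left(-7\right)} = \frac{1}{-440 + \left(\left(-9 + \frac{1}{3} \left(-4\right)\right) + 0\right) \left(-7\right)} = \frac{1}{-440 + \left(\left(-9 - \frac{4}{3}\right) + 0\right) \left(-7\right)} = \frac{1}{-440 + \left(- \frac{31}{3} + 0\right) \left(-7\right)} = \frac{1}{-440 - - \frac{217}{3}} = \frac{1}{-440 + \frac{217}{3}} = \frac{1}{- \frac{1103}{3}} = - \frac{3}{1103}$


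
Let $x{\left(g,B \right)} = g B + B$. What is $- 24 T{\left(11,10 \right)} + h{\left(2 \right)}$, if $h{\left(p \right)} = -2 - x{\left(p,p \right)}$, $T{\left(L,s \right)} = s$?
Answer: $-248$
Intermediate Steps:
$x{\left(g,B \right)} = B + B g$ ($x{\left(g,B \right)} = B g + B = B + B g$)
$h{\left(p \right)} = -2 - p \left(1 + p\right)$
$- 24 T{\left(11,10 \right)} + h{\left(2 \right)} = \left(-24\right) 10 - \left(2 + 2 \left(1 + 2\right)\right) = -240 - \left(2 + 2 \cdot 3\right) = -240 - 8 = -248$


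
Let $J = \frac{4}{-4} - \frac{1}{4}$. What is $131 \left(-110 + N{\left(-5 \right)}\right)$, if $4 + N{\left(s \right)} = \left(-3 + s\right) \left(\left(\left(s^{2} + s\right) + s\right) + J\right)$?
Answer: $-29344$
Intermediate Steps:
$J = - \frac{5}{4}$ ($J = 4 \left(- \frac{1}{4}\right) - \frac{1}{4} = -1 - \frac{1}{4} = - \frac{5}{4} \approx -1.25$)
$N{\left(s \right)} = -4 + \left(-3 + s\right) \left(- \frac{5}{4} + s^{2} + 2 s\right)$ ($N{\left(s \right)} = -4 + \left(-3 + s\right) \left(\left(\left(s^{2} + s\right) + s\right) - \frac{5}{4}\right) = -4 + \left(-3 + s\right) \left(\left(\left(s + s^{2}\right) + s\right) - \frac{5}{4}\right) = -4 + \left(-3 + s\right) \left(\left(s^{2} + 2 s\right) - \frac{5}{4}\right) = -4 + \left(-3 + s\right) \left(- \frac{5}{4} + s^{2} + 2 s\right)$)
$131 \left(-110 + N{\left(-5 \right)}\right) = 131 \left(-110 - \left(-11 + 125\right)\right) = 131 \left(-110 - 114\right) = 131 \left(-224\right) = -29344$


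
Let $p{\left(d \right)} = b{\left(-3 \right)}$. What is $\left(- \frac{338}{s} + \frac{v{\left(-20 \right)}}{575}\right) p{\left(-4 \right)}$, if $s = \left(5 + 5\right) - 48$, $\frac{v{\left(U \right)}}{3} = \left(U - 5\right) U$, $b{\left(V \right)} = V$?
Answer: $- \frac{15081}{437} \approx -34.51$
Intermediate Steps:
$p{\left(d \right)} = -3$
$v{\left(U \right)} = 3 U \left(-5 + U\right)$ ($v{\left(U \right)} = 3 \left(U - 5\right) U = 3 \left(-5 + U\right) U = 3 U \left(-5 + U\right)$)
$s = -38$ ($s = 10 - 48 = -38$)
$\left(- \frac{338}{s} + \frac{v{\left(-20 \right)}}{575}\right) p{\left(-4 \right)} = \left(- \frac{338}{-38} + \frac{3 \left(-20\right) \left(-5 - 20\right)}{575}\right) \left(-3\right) = \left(\left(-338\right) \left(- \frac{1}{38}\right) + 3 \left(-20\right) \left(-25\right) \frac{1}{575}\right) \left(-3\right) = \left(\frac{169}{19} + 1500 \cdot \frac{1}{575}\right) \left(-3\right) = \left(\frac{169}{19} + \frac{60}{23}\right) \left(-3\right) = \frac{5027}{437} \left(-3\right) = - \frac{15081}{437}$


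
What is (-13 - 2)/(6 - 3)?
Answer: -5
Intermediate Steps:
(-13 - 2)/(6 - 3) = -15/3 = -15*⅓ = -5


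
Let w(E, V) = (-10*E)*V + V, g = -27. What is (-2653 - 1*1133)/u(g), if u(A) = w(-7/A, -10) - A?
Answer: -102222/1159 ≈ -88.198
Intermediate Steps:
w(E, V) = V - 10*E*V (w(E, V) = -10*E*V + V = V - 10*E*V)
u(A) = -10 - A - 700/A (u(A) = -10*(1 - (-70)/A) - A = -10*(1 + 70/A) - A = (-10 - 700/A) - A = -10 - A - 700/A)
(-2653 - 1*1133)/u(g) = (-2653 - 1*1133)/(-10 - 1*(-27) - 700/(-27)) = (-2653 - 1133)/(-10 + 27 - 700*(-1/27)) = -3786/(-10 + 27 + 700/27) = -3786/1159/27 = -3786*27/1159 = -102222/1159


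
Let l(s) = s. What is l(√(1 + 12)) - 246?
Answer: -246 + √13 ≈ -242.39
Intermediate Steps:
l(√(1 + 12)) - 246 = √(1 + 12) - 246 = √13 - 246 = -246 + √13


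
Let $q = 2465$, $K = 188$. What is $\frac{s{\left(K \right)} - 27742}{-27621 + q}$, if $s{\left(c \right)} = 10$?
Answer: $\frac{6933}{6289} \approx 1.1024$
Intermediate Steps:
$\frac{s{\left(K \right)} - 27742}{-27621 + q} = \frac{10 - 27742}{-27621 + 2465} = - \frac{27732}{-25156} = \left(-27732\right) \left(- \frac{1}{25156}\right) = \frac{6933}{6289}$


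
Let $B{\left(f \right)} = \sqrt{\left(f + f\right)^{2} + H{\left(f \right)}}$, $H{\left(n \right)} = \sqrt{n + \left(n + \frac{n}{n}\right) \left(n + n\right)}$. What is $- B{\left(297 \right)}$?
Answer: $- 3 \sqrt{39204 + \sqrt{2189}} \approx -594.35$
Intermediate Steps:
$H{\left(n \right)} = \sqrt{n + 2 n \left(1 + n\right)}$ ($H{\left(n \right)} = \sqrt{n + \left(n + 1\right) 2 n} = \sqrt{n + \left(1 + n\right) 2 n} = \sqrt{n + 2 n \left(1 + n\right)}$)
$B{\left(f \right)} = \sqrt{\sqrt{f \left(3 + 2 f\right)} + 4 f^{2}}$ ($B{\left(f \right)} = \sqrt{\left(f + f\right)^{2} + \sqrt{f \left(3 + 2 f\right)}} = \sqrt{\left(2 f\right)^{2} + \sqrt{f \left(3 + 2 f\right)}} = \sqrt{4 f^{2} + \sqrt{f \left(3 + 2 f\right)}} = \sqrt{\sqrt{f \left(3 + 2 f\right)} + 4 f^{2}}$)
$- B{\left(297 \right)} = - \sqrt{\sqrt{297 \left(3 + 2 \cdot 297\right)} + 4 \cdot 297^{2}} = - \sqrt{\sqrt{297 \left(3 + 594\right)} + 4 \cdot 88209} = - \sqrt{\sqrt{297 \cdot 597} + 352836} = - \sqrt{\sqrt{177309} + 352836} = - \sqrt{9 \sqrt{2189} + 352836} = - \sqrt{352836 + 9 \sqrt{2189}}$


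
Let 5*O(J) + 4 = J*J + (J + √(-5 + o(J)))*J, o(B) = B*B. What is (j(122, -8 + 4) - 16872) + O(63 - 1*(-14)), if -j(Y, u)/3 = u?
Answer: -72446/5 + 154*√1481/5 ≈ -13304.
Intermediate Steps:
j(Y, u) = -3*u
o(B) = B²
O(J) = -⅘ + J²/5 + J*(J + √(-5 + J²))/5 (O(J) = -⅘ + (J*J + (J + √(-5 + J²))*J)/5 = -⅘ + (J² + J*(J + √(-5 + J²)))/5 = -⅘ + (J²/5 + J*(J + √(-5 + J²))/5) = -⅘ + J²/5 + J*(J + √(-5 + J²))/5)
(j(122, -8 + 4) - 16872) + O(63 - 1*(-14)) = (-3*(-8 + 4) - 16872) + (-⅘ + 2*(63 - 1*(-14))²/5 + (63 - 1*(-14))*√(-5 + (63 - 1*(-14))²)/5) = (-3*(-4) - 16872) + (-⅘ + 2*(63 + 14)²/5 + (63 + 14)*√(-5 + (63 + 14)²)/5) = (12 - 16872) + (-⅘ + (⅖)*77² + (⅕)*77*√(-5 + 77²)) = -16860 + (-⅘ + (⅖)*5929 + (⅕)*77*√(-5 + 5929)) = -16860 + (-⅘ + 11858/5 + (⅕)*77*√5924) = -16860 + (-⅘ + 11858/5 + (⅕)*77*(2*√1481)) = -16860 + (-⅘ + 11858/5 + 154*√1481/5) = -16860 + (11854/5 + 154*√1481/5) = -72446/5 + 154*√1481/5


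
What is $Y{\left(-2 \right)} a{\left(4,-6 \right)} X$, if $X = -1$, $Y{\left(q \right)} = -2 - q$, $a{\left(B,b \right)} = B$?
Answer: $0$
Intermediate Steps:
$Y{\left(-2 \right)} a{\left(4,-6 \right)} X = \left(-2 - -2\right) 4 \left(-1\right) = \left(-2 + 2\right) 4 \left(-1\right) = 0 \cdot 4 \left(-1\right) = 0 \left(-1\right) = 0$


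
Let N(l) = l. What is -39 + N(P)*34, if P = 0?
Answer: -39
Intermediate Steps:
-39 + N(P)*34 = -39 + 0*34 = -39 + 0 = -39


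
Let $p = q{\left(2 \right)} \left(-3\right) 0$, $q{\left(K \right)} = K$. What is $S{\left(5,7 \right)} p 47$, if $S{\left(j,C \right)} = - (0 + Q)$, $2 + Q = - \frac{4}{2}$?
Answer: $0$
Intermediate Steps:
$Q = -4$ ($Q = -2 - \frac{4}{2} = -2 - 2 = -4$)
$p = 0$ ($p = 2 \left(-3\right) 0 = \left(-6\right) 0 = 0$)
$S{\left(j,C \right)} = 4$ ($S{\left(j,C \right)} = - (0 - 4) = \left(-1\right) \left(-4\right) = 4$)
$S{\left(5,7 \right)} p 47 = 4 \cdot 0 \cdot 47 = 0 \cdot 47 = 0$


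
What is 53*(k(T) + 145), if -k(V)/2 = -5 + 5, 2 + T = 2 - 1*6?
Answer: 7685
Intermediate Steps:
T = -6 (T = -2 + (2 - 1*6) = -2 + (2 - 6) = -2 - 4 = -6)
k(V) = 0 (k(V) = -2*(-5 + 5) = -2*0 = 0)
53*(k(T) + 145) = 53*(0 + 145) = 53*145 = 7685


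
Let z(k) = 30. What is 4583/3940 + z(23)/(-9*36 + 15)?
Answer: 432649/405820 ≈ 1.0661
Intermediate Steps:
4583/3940 + z(23)/(-9*36 + 15) = 4583/3940 + 30/(-9*36 + 15) = 4583*(1/3940) + 30/(-324 + 15) = 4583/3940 + 30/(-309) = 4583/3940 + 30*(-1/309) = 4583/3940 - 10/103 = 432649/405820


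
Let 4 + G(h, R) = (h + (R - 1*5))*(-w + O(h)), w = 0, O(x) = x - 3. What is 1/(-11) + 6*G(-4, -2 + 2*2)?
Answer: 2969/11 ≈ 269.91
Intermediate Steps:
O(x) = -3 + x
G(h, R) = -4 + (-3 + h)*(-5 + R + h) (G(h, R) = -4 + (h + (R - 1*5))*(-1*0 + (-3 + h)) = -4 + (h + (R - 5))*(0 + (-3 + h)) = -4 + (h + (-5 + R))*(-3 + h) = -4 + (-5 + R + h)*(-3 + h) = -4 + (-3 + h)*(-5 + R + h))
1/(-11) + 6*G(-4, -2 + 2*2) = 1/(-11) + 6*(11 - 5*(-4) + (-2 + 2*2)*(-3 - 4) - 4*(-3 - 4)) = -1/11 + 6*(11 + 20 + (-2 + 4)*(-7) - 4*(-7)) = -1/11 + 6*(11 + 20 + 2*(-7) + 28) = -1/11 + 6*(11 + 20 - 14 + 28) = -1/11 + 6*45 = -1/11 + 270 = 2969/11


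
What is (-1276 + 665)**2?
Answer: 373321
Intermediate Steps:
(-1276 + 665)**2 = (-611)**2 = 373321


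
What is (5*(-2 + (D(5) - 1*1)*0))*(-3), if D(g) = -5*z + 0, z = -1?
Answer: 30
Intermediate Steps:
D(g) = 5 (D(g) = -5*(-1) + 0 = 5 + 0 = 5)
(5*(-2 + (D(5) - 1*1)*0))*(-3) = (5*(-2 + (5 - 1*1)*0))*(-3) = (5*(-2 + (5 - 1)*0))*(-3) = (5*(-2 + 4*0))*(-3) = (5*(-2 + 0))*(-3) = (5*(-2))*(-3) = -10*(-3) = 30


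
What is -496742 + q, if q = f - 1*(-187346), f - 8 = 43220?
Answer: -266168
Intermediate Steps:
f = 43228 (f = 8 + 43220 = 43228)
q = 230574 (q = 43228 - 1*(-187346) = 43228 + 187346 = 230574)
-496742 + q = -496742 + 230574 = -266168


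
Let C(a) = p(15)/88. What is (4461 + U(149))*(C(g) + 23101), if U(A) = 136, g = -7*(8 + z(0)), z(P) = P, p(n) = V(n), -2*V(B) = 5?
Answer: 18690349287/176 ≈ 1.0620e+8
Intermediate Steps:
V(B) = -5/2 (V(B) = -½*5 = -5/2)
p(n) = -5/2
g = -56 (g = -7*(8 + 0) = -7*8 = -56)
C(a) = -5/176 (C(a) = -5/2/88 = -5/2*1/88 = -5/176)
(4461 + U(149))*(C(g) + 23101) = (4461 + 136)*(-5/176 + 23101) = 4597*(4065771/176) = 18690349287/176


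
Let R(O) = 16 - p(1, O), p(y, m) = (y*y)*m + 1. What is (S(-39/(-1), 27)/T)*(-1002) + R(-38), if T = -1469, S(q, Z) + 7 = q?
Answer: 109921/1469 ≈ 74.827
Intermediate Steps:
S(q, Z) = -7 + q
p(y, m) = 1 + m*y² (p(y, m) = y²*m + 1 = m*y² + 1 = 1 + m*y²)
R(O) = 15 - O (R(O) = 16 - (1 + O*1²) = 16 - (1 + O*1) = 16 - (1 + O) = 16 + (-1 - O) = 15 - O)
(S(-39/(-1), 27)/T)*(-1002) + R(-38) = ((-7 - 39/(-1))/(-1469))*(-1002) + (15 - 1*(-38)) = ((-7 - 39*(-1))*(-1/1469))*(-1002) + (15 + 38) = ((-7 + 39)*(-1/1469))*(-1002) + 53 = (32*(-1/1469))*(-1002) + 53 = -32/1469*(-1002) + 53 = 32064/1469 + 53 = 109921/1469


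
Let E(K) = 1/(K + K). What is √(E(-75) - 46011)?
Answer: I*√41409906/30 ≈ 214.5*I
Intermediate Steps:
E(K) = 1/(2*K)
√(E(-75) - 46011) = √((½)/(-75) - 46011) = √((½)*(-1/75) - 46011) = √(-1/150 - 46011) = √(-6901651/150) = I*√41409906/30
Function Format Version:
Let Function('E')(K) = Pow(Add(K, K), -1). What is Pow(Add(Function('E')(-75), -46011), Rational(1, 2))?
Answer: Mul(Rational(1, 30), I, Pow(41409906, Rational(1, 2))) ≈ Mul(214.50, I)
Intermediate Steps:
Function('E')(K) = Mul(Rational(1, 2), Pow(K, -1)) (Function('E')(K) = Pow(Mul(2, K), -1) = Mul(Rational(1, 2), Pow(K, -1)))
Pow(Add(Function('E')(-75), -46011), Rational(1, 2)) = Pow(Add(Mul(Rational(1, 2), Pow(-75, -1)), -46011), Rational(1, 2)) = Pow(Add(Mul(Rational(1, 2), Rational(-1, 75)), -46011), Rational(1, 2)) = Pow(Add(Rational(-1, 150), -46011), Rational(1, 2)) = Pow(Rational(-6901651, 150), Rational(1, 2)) = Mul(Rational(1, 30), I, Pow(41409906, Rational(1, 2)))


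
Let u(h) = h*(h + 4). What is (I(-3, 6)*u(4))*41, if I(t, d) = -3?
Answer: -3936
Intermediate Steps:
u(h) = h*(4 + h)
(I(-3, 6)*u(4))*41 = -12*(4 + 4)*41 = -12*8*41 = -3*32*41 = -96*41 = -3936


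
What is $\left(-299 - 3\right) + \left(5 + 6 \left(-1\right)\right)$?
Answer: $-303$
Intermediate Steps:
$\left(-299 - 3\right) + \left(5 + 6 \left(-1\right)\right) = -302 + \left(5 - 6\right) = -302 - 1 = -303$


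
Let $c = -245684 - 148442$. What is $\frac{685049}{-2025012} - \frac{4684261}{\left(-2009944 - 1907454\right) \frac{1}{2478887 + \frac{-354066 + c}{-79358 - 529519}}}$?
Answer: $\frac{2386183843456369795602293}{805014340867609092} \approx 2.9642 \cdot 10^{6}$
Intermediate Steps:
$c = -394126$
$\frac{685049}{-2025012} - \frac{4684261}{\left(-2009944 - 1907454\right) \frac{1}{2478887 + \frac{-354066 + c}{-79358 - 529519}}} = \frac{685049}{-2025012} - \frac{4684261}{\left(-2009944 - 1907454\right) \frac{1}{2478887 + \frac{-354066 - 394126}{-79358 - 529519}}} = 685049 \left(- \frac{1}{2025012}\right) - \frac{4684261}{\left(-3917398\right) \frac{1}{2478887 - \frac{748192}{-608877}}} = - \frac{685049}{2025012} - \frac{4684261}{\left(-3917398\right) \frac{1}{2478887 - - \frac{748192}{608877}}} = - \frac{685049}{2025012} - \frac{4684261}{\left(-3917398\right) \frac{1}{2478887 + \frac{748192}{608877}}} = - \frac{685049}{2025012} - \frac{4684261}{\left(-3917398\right) \frac{1}{\frac{1509338028091}{608877}}} = - \frac{685049}{2025012} - \frac{4684261}{\left(-3917398\right) \frac{608877}{1509338028091}} = - \frac{685049}{2025012} - \frac{4684261}{- \frac{2385213542046}{1509338028091}} = - \frac{685049}{2025012} - - \frac{7070133260803575751}{2385213542046} = - \frac{685049}{2025012} + \frac{7070133260803575751}{2385213542046} = \frac{2386183843456369795602293}{805014340867609092}$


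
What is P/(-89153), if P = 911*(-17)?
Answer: 15487/89153 ≈ 0.17371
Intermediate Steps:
P = -15487
P/(-89153) = -15487/(-89153) = -15487*(-1/89153) = 15487/89153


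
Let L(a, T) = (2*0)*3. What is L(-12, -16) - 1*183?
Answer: -183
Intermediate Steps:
L(a, T) = 0 (L(a, T) = 0*3 = 0)
L(-12, -16) - 1*183 = 0 - 1*183 = 0 - 183 = -183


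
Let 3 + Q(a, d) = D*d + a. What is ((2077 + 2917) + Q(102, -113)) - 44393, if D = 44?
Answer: -44272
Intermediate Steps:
Q(a, d) = -3 + a + 44*d (Q(a, d) = -3 + (44*d + a) = -3 + (a + 44*d) = -3 + a + 44*d)
((2077 + 2917) + Q(102, -113)) - 44393 = ((2077 + 2917) + (-3 + 102 + 44*(-113))) - 44393 = (4994 + (-3 + 102 - 4972)) - 44393 = (4994 - 4873) - 44393 = 121 - 44393 = -44272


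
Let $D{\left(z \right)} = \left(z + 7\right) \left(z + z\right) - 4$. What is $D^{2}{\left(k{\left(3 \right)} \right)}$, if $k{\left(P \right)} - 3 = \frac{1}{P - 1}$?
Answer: $\frac{19321}{4} \approx 4830.3$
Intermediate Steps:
$k{\left(P \right)} = 3 + \frac{1}{-1 + P}$ ($k{\left(P \right)} = 3 + \frac{1}{P - 1} = 3 + \frac{1}{-1 + P}$)
$D{\left(z \right)} = -4 + 2 z \left(7 + z\right)$ ($D{\left(z \right)} = \left(7 + z\right) 2 z - 4 = 2 z \left(7 + z\right) - 4 = -4 + 2 z \left(7 + z\right)$)
$D^{2}{\left(k{\left(3 \right)} \right)} = \left(-4 + 2 \left(\frac{-2 + 3 \cdot 3}{-1 + 3}\right)^{2} + 14 \frac{-2 + 3 \cdot 3}{-1 + 3}\right)^{2} = \left(-4 + 2 \left(\frac{-2 + 9}{2}\right)^{2} + 14 \frac{-2 + 9}{2}\right)^{2} = \left(-4 + 2 \left(\frac{1}{2} \cdot 7\right)^{2} + 14 \cdot \frac{1}{2} \cdot 7\right)^{2} = \left(-4 + 2 \left(\frac{7}{2}\right)^{2} + 14 \cdot \frac{7}{2}\right)^{2} = \left(-4 + 2 \cdot \frac{49}{4} + 49\right)^{2} = \left(-4 + \frac{49}{2} + 49\right)^{2} = \left(\frac{139}{2}\right)^{2} = \frac{19321}{4}$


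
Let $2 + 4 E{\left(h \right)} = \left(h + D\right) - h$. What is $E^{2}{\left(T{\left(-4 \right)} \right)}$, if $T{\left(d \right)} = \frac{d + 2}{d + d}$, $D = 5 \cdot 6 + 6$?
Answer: $\frac{289}{4} \approx 72.25$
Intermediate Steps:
$D = 36$ ($D = 30 + 6 = 36$)
$T{\left(d \right)} = \frac{2 + d}{2 d}$
$E{\left(h \right)} = \frac{17}{2}$ ($E{\left(h \right)} = - \frac{1}{2} + \frac{\left(h + 36\right) - h}{4} = - \frac{1}{2} + \frac{\left(36 + h\right) - h}{4} = - \frac{1}{2} + \frac{1}{4} \cdot 36 = - \frac{1}{2} + 9 = \frac{17}{2}$)
$E^{2}{\left(T{\left(-4 \right)} \right)} = \left(\frac{17}{2}\right)^{2} = \frac{289}{4}$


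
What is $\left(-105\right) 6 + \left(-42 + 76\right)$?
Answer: $-596$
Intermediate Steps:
$\left(-105\right) 6 + \left(-42 + 76\right) = -630 + 34 = -596$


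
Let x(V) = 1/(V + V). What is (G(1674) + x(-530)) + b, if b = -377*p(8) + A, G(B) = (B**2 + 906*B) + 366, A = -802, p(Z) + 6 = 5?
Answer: 4577992659/1060 ≈ 4.3189e+6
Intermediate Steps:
p(Z) = -1 (p(Z) = -6 + 5 = -1)
G(B) = 366 + B**2 + 906*B
b = -425 (b = -377*(-1) - 802 = 377 - 802 = -425)
x(V) = 1/(2*V)
(G(1674) + x(-530)) + b = ((366 + 1674**2 + 906*1674) + (1/2)/(-530)) - 425 = ((366 + 2802276 + 1516644) + (1/2)*(-1/530)) - 425 = (4319286 - 1/1060) - 425 = 4578443159/1060 - 425 = 4577992659/1060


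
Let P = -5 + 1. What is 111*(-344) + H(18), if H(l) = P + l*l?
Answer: -37864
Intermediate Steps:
P = -4
H(l) = -4 + l² (H(l) = -4 + l*l = -4 + l²)
111*(-344) + H(18) = 111*(-344) + (-4 + 18²) = -38184 + (-4 + 324) = -38184 + 320 = -37864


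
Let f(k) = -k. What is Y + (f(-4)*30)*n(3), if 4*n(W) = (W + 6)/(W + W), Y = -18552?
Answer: -18507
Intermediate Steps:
n(W) = (6 + W)/(8*W) (n(W) = ((W + 6)/(W + W))/4 = ((6 + W)/((2*W)))/4 = ((6 + W)*(1/(2*W)))/4 = ((6 + W)/(2*W))/4 = (6 + W)/(8*W))
Y + (f(-4)*30)*n(3) = -18552 + (-1*(-4)*30)*((⅛)*(6 + 3)/3) = -18552 + (4*30)*((⅛)*(⅓)*9) = -18552 + 120*(3/8) = -18552 + 45 = -18507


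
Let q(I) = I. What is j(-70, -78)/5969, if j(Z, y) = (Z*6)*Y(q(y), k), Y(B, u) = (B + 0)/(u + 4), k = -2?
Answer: 16380/5969 ≈ 2.7442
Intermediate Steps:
Y(B, u) = B/(4 + u)
j(Z, y) = 3*Z*y (j(Z, y) = (Z*6)*(y/(4 - 2)) = (6*Z)*(y/2) = 3*Z*y)
j(-70, -78)/5969 = (3*(-70)*(-78))/5969 = 16380*(1/5969) = 16380/5969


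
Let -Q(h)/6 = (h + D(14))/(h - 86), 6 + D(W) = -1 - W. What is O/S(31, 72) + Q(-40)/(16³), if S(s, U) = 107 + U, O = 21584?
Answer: 1856558425/15396864 ≈ 120.58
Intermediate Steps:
D(W) = -7 - W (D(W) = -6 + (-1 - W) = -7 - W)
Q(h) = -6*(-21 + h)/(-86 + h) (Q(h) = -6*(h + (-7 - 1*14))/(h - 86) = -6*(h + (-7 - 14))/(-86 + h) = -6*(h - 21)/(-86 + h) = -6*(-21 + h)/(-86 + h))
O/S(31, 72) + Q(-40)/(16³) = 21584/(107 + 72) + (6*(21 - 1*(-40))/(-86 - 40))/(16³) = 21584/179 + (6*(21 + 40)/(-126))/4096 = 21584*(1/179) + (6*(-1/126)*61)*(1/4096) = 21584/179 - 61/21*1/4096 = 21584/179 - 61/86016 = 1856558425/15396864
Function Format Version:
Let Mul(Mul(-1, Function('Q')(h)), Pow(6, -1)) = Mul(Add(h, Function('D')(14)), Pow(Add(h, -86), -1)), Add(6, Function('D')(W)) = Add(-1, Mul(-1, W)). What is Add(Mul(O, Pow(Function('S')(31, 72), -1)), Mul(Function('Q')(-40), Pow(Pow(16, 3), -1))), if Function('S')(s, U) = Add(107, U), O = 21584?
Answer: Rational(1856558425, 15396864) ≈ 120.58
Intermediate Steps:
Function('D')(W) = Add(-7, Mul(-1, W)) (Function('D')(W) = Add(-6, Add(-1, Mul(-1, W))) = Add(-7, Mul(-1, W)))
Function('Q')(h) = Mul(-6, Pow(Add(-86, h), -1), Add(-21, h)) (Function('Q')(h) = Mul(-6, Mul(Add(h, Add(-7, Mul(-1, 14))), Pow(Add(h, -86), -1))) = Mul(-6, Mul(Add(h, Add(-7, -14)), Pow(Add(-86, h), -1))) = Mul(-6, Mul(Add(h, -21), Pow(Add(-86, h), -1))) = Mul(-6, Mul(Add(-21, h), Pow(Add(-86, h), -1))) = Mul(-6, Mul(Pow(Add(-86, h), -1), Add(-21, h))) = Mul(-6, Pow(Add(-86, h), -1), Add(-21, h)))
Add(Mul(O, Pow(Function('S')(31, 72), -1)), Mul(Function('Q')(-40), Pow(Pow(16, 3), -1))) = Add(Mul(21584, Pow(Add(107, 72), -1)), Mul(Mul(6, Pow(Add(-86, -40), -1), Add(21, Mul(-1, -40))), Pow(Pow(16, 3), -1))) = Add(Mul(21584, Pow(179, -1)), Mul(Mul(6, Pow(-126, -1), Add(21, 40)), Pow(4096, -1))) = Add(Mul(21584, Rational(1, 179)), Mul(Mul(6, Rational(-1, 126), 61), Rational(1, 4096))) = Add(Rational(21584, 179), Mul(Rational(-61, 21), Rational(1, 4096))) = Add(Rational(21584, 179), Rational(-61, 86016)) = Rational(1856558425, 15396864)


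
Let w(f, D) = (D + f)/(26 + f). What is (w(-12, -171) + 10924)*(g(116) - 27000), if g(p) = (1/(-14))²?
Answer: -808368723247/2744 ≈ -2.9460e+8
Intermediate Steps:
w(f, D) = (D + f)/(26 + f)
g(p) = 1/196 (g(p) = (-1/14)² = 1/196)
(w(-12, -171) + 10924)*(g(116) - 27000) = ((-171 - 12)/(26 - 12) + 10924)*(1/196 - 27000) = (-183/14 + 10924)*(-5291999/196) = (152753/14)*(-5291999/196) = -808368723247/2744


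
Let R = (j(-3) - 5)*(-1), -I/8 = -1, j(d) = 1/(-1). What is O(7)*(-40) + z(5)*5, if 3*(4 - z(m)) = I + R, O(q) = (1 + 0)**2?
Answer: -130/3 ≈ -43.333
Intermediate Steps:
j(d) = -1
I = 8 (I = -8*(-1) = 8)
O(q) = 1 (O(q) = 1**2 = 1)
R = 6 (R = (-1 - 5)*(-1) = -6*(-1) = 6)
z(m) = -2/3 (z(m) = 4 - (8 + 6)/3 = 4 - 1/3*14 = 4 - 14/3 = -2/3)
O(7)*(-40) + z(5)*5 = 1*(-40) - 2/3*5 = -40 - 10/3 = -130/3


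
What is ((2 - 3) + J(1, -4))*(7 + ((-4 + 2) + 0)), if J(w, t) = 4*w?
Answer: 15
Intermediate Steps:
((2 - 3) + J(1, -4))*(7 + ((-4 + 2) + 0)) = ((2 - 3) + 4*1)*(7 + ((-4 + 2) + 0)) = (-1 + 4)*(7 + (-2 + 0)) = 3*(7 - 2) = 3*5 = 15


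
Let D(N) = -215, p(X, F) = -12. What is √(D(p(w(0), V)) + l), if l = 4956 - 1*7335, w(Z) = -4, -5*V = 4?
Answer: I*√2594 ≈ 50.931*I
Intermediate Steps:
V = -⅘ (V = -⅕*4 = -⅘ ≈ -0.80000)
l = -2379 (l = 4956 - 7335 = -2379)
√(D(p(w(0), V)) + l) = √(-215 - 2379) = √(-2594) = I*√2594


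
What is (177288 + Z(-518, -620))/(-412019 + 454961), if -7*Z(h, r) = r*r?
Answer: 428308/150297 ≈ 2.8497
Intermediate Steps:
Z(h, r) = -r**2/7 (Z(h, r) = -r*r/7 = -r**2/7)
(177288 + Z(-518, -620))/(-412019 + 454961) = (177288 - 1/7*(-620)**2)/(-412019 + 454961) = (177288 - 1/7*384400)/42942 = (177288 - 384400/7)*(1/42942) = (856616/7)*(1/42942) = 428308/150297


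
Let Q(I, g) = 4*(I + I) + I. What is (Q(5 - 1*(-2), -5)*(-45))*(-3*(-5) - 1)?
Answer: -39690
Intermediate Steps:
Q(I, g) = 9*I (Q(I, g) = 4*(2*I) + I = 8*I + I = 9*I)
(Q(5 - 1*(-2), -5)*(-45))*(-3*(-5) - 1) = ((9*(5 - 1*(-2)))*(-45))*(-3*(-5) - 1) = ((9*(5 + 2))*(-45))*(15 - 1) = ((9*7)*(-45))*14 = (63*(-45))*14 = -2835*14 = -39690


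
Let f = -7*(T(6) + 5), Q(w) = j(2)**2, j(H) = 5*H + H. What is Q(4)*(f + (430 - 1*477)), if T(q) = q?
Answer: -17856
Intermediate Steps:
j(H) = 6*H
Q(w) = 144 (Q(w) = (6*2)**2 = 12**2 = 144)
f = -77 (f = -7*(6 + 5) = -7*11 = -77)
Q(4)*(f + (430 - 1*477)) = 144*(-77 + (430 - 1*477)) = 144*(-77 + (430 - 477)) = 144*(-77 - 47) = 144*(-124) = -17856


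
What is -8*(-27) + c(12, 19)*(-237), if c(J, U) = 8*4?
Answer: -7368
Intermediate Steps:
c(J, U) = 32
-8*(-27) + c(12, 19)*(-237) = -8*(-27) + 32*(-237) = 216 - 7584 = -7368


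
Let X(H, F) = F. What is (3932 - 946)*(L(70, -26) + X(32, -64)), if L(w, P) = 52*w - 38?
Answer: 10564468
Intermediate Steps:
L(w, P) = -38 + 52*w
(3932 - 946)*(L(70, -26) + X(32, -64)) = (3932 - 946)*((-38 + 52*70) - 64) = 2986*((-38 + 3640) - 64) = 2986*(3602 - 64) = 2986*3538 = 10564468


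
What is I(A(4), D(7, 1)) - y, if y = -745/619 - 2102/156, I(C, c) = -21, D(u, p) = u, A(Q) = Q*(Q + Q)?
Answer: -305243/48282 ≈ -6.3221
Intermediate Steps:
A(Q) = 2*Q² (A(Q) = Q*(2*Q) = 2*Q²)
y = -708679/48282 (y = -745*1/619 - 2102*1/156 = -745/619 - 1051/78 = -708679/48282 ≈ -14.678)
I(A(4), D(7, 1)) - y = -21 - 1*(-708679/48282) = -21 + 708679/48282 = -305243/48282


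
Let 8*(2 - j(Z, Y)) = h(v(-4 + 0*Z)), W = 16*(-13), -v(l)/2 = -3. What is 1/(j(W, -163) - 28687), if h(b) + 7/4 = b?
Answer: -32/917937 ≈ -3.4861e-5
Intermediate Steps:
v(l) = 6 (v(l) = -2*(-3) = 6)
h(b) = -7/4 + b
W = -208
j(Z, Y) = 47/32 (j(Z, Y) = 2 - (-7/4 + 6)/8 = 2 - 1/8*17/4 = 2 - 17/32 = 47/32)
1/(j(W, -163) - 28687) = 1/(47/32 - 28687) = 1/(-917937/32) = -32/917937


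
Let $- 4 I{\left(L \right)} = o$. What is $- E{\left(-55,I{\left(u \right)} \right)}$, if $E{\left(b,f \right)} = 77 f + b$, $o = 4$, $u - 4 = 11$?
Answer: $132$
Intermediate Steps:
$u = 15$ ($u = 4 + 11 = 15$)
$I{\left(L \right)} = -1$ ($I{\left(L \right)} = \left(- \frac{1}{4}\right) 4 = -1$)
$E{\left(b,f \right)} = b + 77 f$
$- E{\left(-55,I{\left(u \right)} \right)} = - (-55 + 77 \left(-1\right)) = - (-55 - 77) = \left(-1\right) \left(-132\right) = 132$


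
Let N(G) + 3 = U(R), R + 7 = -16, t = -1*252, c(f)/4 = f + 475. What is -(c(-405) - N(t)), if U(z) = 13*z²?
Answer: 6594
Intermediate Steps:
c(f) = 1900 + 4*f (c(f) = 4*(f + 475) = 4*(475 + f) = 1900 + 4*f)
t = -252
R = -23 (R = -7 - 16 = -23)
N(G) = 6874 (N(G) = -3 + 13*(-23)² = -3 + 13*529 = -3 + 6877 = 6874)
-(c(-405) - N(t)) = -((1900 + 4*(-405)) - 1*6874) = -((1900 - 1620) - 6874) = -(280 - 6874) = -1*(-6594) = 6594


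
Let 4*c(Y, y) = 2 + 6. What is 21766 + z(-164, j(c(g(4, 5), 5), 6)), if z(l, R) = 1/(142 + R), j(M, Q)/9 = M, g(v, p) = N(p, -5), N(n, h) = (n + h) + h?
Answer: 3482561/160 ≈ 21766.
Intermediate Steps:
N(n, h) = n + 2*h (N(n, h) = (h + n) + h = n + 2*h)
g(v, p) = -10 + p (g(v, p) = p + 2*(-5) = p - 10 = -10 + p)
c(Y, y) = 2 (c(Y, y) = (2 + 6)/4 = (1/4)*8 = 2)
j(M, Q) = 9*M
21766 + z(-164, j(c(g(4, 5), 5), 6)) = 21766 + 1/(142 + 9*2) = 21766 + 1/(142 + 18) = 21766 + 1/160 = 3482561/160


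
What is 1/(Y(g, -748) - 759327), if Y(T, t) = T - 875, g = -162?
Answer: -1/760364 ≈ -1.3152e-6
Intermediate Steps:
Y(T, t) = -875 + T
1/(Y(g, -748) - 759327) = 1/((-875 - 162) - 759327) = 1/(-1037 - 759327) = 1/(-760364) = -1/760364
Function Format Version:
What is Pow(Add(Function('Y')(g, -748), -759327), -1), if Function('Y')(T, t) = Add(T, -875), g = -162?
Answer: Rational(-1, 760364) ≈ -1.3152e-6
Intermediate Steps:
Function('Y')(T, t) = Add(-875, T)
Pow(Add(Function('Y')(g, -748), -759327), -1) = Pow(Add(Add(-875, -162), -759327), -1) = Pow(Add(-1037, -759327), -1) = Pow(-760364, -1) = Rational(-1, 760364)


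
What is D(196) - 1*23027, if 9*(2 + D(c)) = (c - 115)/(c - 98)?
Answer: -2256833/98 ≈ -23029.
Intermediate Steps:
D(c) = -2 + (-115 + c)/(9*(-98 + c)) (D(c) = -2 + ((c - 115)/(c - 98))/9 = -2 + ((-115 + c)/(-98 + c))/9 = -2 + (-115 + c)/(9*(-98 + c)))
D(196) - 1*23027 = 17*(97 - 1*196)/(9*(-98 + 196)) - 1*23027 = (17/9)*(97 - 196)/98 - 23027 = (17/9)*(1/98)*(-99) - 23027 = -187/98 - 23027 = -2256833/98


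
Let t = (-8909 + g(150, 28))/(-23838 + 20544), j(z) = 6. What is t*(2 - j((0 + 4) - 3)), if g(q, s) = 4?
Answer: -17810/1647 ≈ -10.814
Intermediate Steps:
t = 8905/3294 (t = (-8909 + 4)/(-23838 + 20544) = -8905/(-3294) = -8905*(-1/3294) = 8905/3294 ≈ 2.7034)
t*(2 - j((0 + 4) - 3)) = 8905*(2 - 1*6)/3294 = 8905*(2 - 6)/3294 = (8905/3294)*(-4) = -17810/1647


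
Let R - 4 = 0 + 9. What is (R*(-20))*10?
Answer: -2600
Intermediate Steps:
R = 13 (R = 4 + (0 + 9) = 4 + 9 = 13)
(R*(-20))*10 = (13*(-20))*10 = -260*10 = -2600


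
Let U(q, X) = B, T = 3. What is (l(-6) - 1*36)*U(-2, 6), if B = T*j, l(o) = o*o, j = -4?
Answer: 0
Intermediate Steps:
l(o) = o²
B = -12 (B = 3*(-4) = -12)
U(q, X) = -12
(l(-6) - 1*36)*U(-2, 6) = ((-6)² - 1*36)*(-12) = (36 - 36)*(-12) = 0*(-12) = 0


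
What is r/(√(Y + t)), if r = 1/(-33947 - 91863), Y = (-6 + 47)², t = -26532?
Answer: I*√24851/3126504310 ≈ 5.0421e-8*I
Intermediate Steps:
Y = 1681 (Y = 41² = 1681)
r = -1/125810 (r = 1/(-125810) = -1/125810 ≈ -7.9485e-6)
r/(√(Y + t)) = -1/(125810*√(1681 - 26532)) = -(-I*√24851/24851)/125810 = -(-1)*I*√24851/3126504310 = I*√24851/3126504310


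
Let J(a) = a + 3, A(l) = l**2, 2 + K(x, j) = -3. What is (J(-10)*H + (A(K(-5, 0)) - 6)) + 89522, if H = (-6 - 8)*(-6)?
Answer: 88953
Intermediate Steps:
H = 84 (H = -14*(-6) = 84)
K(x, j) = -5 (K(x, j) = -2 - 3 = -5)
J(a) = 3 + a
(J(-10)*H + (A(K(-5, 0)) - 6)) + 89522 = ((3 - 10)*84 + ((-5)**2 - 6)) + 89522 = (-7*84 + (25 - 6)) + 89522 = (-588 + 19) + 89522 = -569 + 89522 = 88953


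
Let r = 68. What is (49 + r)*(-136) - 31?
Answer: -15943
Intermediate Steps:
(49 + r)*(-136) - 31 = (49 + 68)*(-136) - 31 = 117*(-136) - 31 = -15912 - 31 = -15943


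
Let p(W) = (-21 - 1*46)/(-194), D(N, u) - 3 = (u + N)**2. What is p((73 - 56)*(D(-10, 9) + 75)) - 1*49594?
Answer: -9621169/194 ≈ -49594.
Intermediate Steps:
D(N, u) = 3 + (N + u)**2 (D(N, u) = 3 + (u + N)**2 = 3 + (N + u)**2)
p(W) = 67/194 (p(W) = (-21 - 46)*(-1/194) = -67*(-1/194) = 67/194)
p((73 - 56)*(D(-10, 9) + 75)) - 1*49594 = 67/194 - 1*49594 = 67/194 - 49594 = -9621169/194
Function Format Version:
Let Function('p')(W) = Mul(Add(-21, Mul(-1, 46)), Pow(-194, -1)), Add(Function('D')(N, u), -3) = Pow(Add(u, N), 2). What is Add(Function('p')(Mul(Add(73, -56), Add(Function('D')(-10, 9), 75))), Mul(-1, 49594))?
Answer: Rational(-9621169, 194) ≈ -49594.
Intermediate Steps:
Function('D')(N, u) = Add(3, Pow(Add(N, u), 2)) (Function('D')(N, u) = Add(3, Pow(Add(u, N), 2)) = Add(3, Pow(Add(N, u), 2)))
Function('p')(W) = Rational(67, 194) (Function('p')(W) = Mul(Add(-21, -46), Rational(-1, 194)) = Mul(-67, Rational(-1, 194)) = Rational(67, 194))
Add(Function('p')(Mul(Add(73, -56), Add(Function('D')(-10, 9), 75))), Mul(-1, 49594)) = Add(Rational(67, 194), Mul(-1, 49594)) = Add(Rational(67, 194), -49594) = Rational(-9621169, 194)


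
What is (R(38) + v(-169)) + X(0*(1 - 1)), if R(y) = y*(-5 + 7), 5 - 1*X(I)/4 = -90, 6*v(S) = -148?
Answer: 1294/3 ≈ 431.33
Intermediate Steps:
v(S) = -74/3 (v(S) = (⅙)*(-148) = -74/3)
X(I) = 380 (X(I) = 20 - 4*(-90) = 20 + 360 = 380)
R(y) = 2*y (R(y) = y*2 = 2*y)
(R(38) + v(-169)) + X(0*(1 - 1)) = (2*38 - 74/3) + 380 = (76 - 74/3) + 380 = 154/3 + 380 = 1294/3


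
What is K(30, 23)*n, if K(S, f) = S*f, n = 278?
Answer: 191820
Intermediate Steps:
K(30, 23)*n = (30*23)*278 = 690*278 = 191820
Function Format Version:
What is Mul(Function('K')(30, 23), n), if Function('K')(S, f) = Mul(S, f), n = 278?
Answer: 191820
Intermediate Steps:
Mul(Function('K')(30, 23), n) = Mul(Mul(30, 23), 278) = Mul(690, 278) = 191820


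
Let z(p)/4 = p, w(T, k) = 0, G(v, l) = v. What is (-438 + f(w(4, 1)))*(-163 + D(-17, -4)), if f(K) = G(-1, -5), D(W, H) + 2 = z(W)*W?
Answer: -435049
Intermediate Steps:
z(p) = 4*p
D(W, H) = -2 + 4*W² (D(W, H) = -2 + (4*W)*W = -2 + 4*W²)
f(K) = -1
(-438 + f(w(4, 1)))*(-163 + D(-17, -4)) = (-438 - 1)*(-163 + (-2 + 4*(-17)²)) = -439*(-163 + (-2 + 4*289)) = -439*(-163 + (-2 + 1156)) = -439*(-163 + 1154) = -439*991 = -435049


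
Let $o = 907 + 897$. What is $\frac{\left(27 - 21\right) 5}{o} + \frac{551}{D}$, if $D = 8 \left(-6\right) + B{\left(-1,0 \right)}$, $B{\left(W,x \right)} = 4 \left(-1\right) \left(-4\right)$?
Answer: $- \frac{248261}{14432} \approx -17.202$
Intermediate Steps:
$B{\left(W,x \right)} = 16$ ($B{\left(W,x \right)} = \left(-4\right) \left(-4\right) = 16$)
$o = 1804$
$D = -32$ ($D = 8 \left(-6\right) + 16 = -48 + 16 = -32$)
$\frac{\left(27 - 21\right) 5}{o} + \frac{551}{D} = \frac{\left(27 - 21\right) 5}{1804} + \frac{551}{-32} = 6 \cdot 5 \cdot \frac{1}{1804} + 551 \left(- \frac{1}{32}\right) = 30 \cdot \frac{1}{1804} - \frac{551}{32} = \frac{15}{902} - \frac{551}{32} = - \frac{248261}{14432}$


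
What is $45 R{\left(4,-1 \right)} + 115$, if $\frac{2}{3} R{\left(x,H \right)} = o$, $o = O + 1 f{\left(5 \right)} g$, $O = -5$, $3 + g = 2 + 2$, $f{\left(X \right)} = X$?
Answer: $115$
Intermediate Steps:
$g = 1$ ($g = -3 + \left(2 + 2\right) = -3 + 4 = 1$)
$o = 0$ ($o = -5 + 1 \cdot 5 \cdot 1 = -5 + 5 \cdot 1 = -5 + 5 = 0$)
$R{\left(x,H \right)} = 0$ ($R{\left(x,H \right)} = \frac{3}{2} \cdot 0 = 0$)
$45 R{\left(4,-1 \right)} + 115 = 45 \cdot 0 + 115 = 0 + 115 = 115$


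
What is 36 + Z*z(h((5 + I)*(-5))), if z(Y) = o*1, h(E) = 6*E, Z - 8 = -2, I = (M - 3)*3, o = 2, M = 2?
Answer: 48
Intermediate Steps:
I = -3 (I = (2 - 3)*3 = -1*3 = -3)
Z = 6 (Z = 8 - 2 = 6)
z(Y) = 2 (z(Y) = 2*1 = 2)
36 + Z*z(h((5 + I)*(-5))) = 36 + 6*2 = 36 + 12 = 48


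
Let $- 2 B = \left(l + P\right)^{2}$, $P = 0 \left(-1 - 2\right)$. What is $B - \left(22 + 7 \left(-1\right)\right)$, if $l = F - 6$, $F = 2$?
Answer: $-23$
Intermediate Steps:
$P = 0$ ($P = 0 \left(-3\right) = 0$)
$l = -4$ ($l = 2 - 6 = -4$)
$B = -8$ ($B = - \frac{\left(-4 + 0\right)^{2}}{2} = - \frac{\left(-4\right)^{2}}{2} = \left(- \frac{1}{2}\right) 16 = -8$)
$B - \left(22 + 7 \left(-1\right)\right) = -8 - \left(22 + 7 \left(-1\right)\right) = -8 - \left(22 - 7\right) = -8 - 15 = -23$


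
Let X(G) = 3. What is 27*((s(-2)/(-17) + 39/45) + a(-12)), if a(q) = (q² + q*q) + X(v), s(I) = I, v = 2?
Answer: 670104/85 ≈ 7883.6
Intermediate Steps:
a(q) = 3 + 2*q² (a(q) = (q² + q*q) + 3 = (q² + q²) + 3 = 2*q² + 3 = 3 + 2*q²)
27*((s(-2)/(-17) + 39/45) + a(-12)) = 27*((-2/(-17) + 39/45) + (3 + 2*(-12)²)) = 27*((-2*(-1/17) + 39*(1/45)) + (3 + 2*144)) = 27*((2/17 + 13/15) + (3 + 288)) = 27*(251/255 + 291) = 27*(74456/255) = 670104/85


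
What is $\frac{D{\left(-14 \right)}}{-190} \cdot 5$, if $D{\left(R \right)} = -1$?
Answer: $\frac{1}{38} \approx 0.026316$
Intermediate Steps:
$\frac{D{\left(-14 \right)}}{-190} \cdot 5 = - \frac{1}{-190} \cdot 5 = \left(-1\right) \left(- \frac{1}{190}\right) 5 = \frac{1}{190} \cdot 5 = \frac{1}{38}$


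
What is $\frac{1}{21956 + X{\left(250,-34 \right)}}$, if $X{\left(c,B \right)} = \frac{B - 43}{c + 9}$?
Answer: $\frac{37}{812361} \approx 4.5546 \cdot 10^{-5}$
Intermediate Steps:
$X{\left(c,B \right)} = \frac{-43 + B}{9 + c}$
$\frac{1}{21956 + X{\left(250,-34 \right)}} = \frac{1}{21956 + \frac{-43 - 34}{9 + 250}} = \frac{1}{21956 + \frac{1}{259} \left(-77\right)} = \frac{1}{21956 - \frac{11}{37}} = \frac{1}{\frac{812361}{37}} = \frac{37}{812361}$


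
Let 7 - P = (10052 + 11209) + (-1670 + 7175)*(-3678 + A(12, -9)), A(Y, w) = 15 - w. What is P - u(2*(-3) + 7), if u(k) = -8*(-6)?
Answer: 20093968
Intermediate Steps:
u(k) = 48
P = 20094016 (P = 7 - ((10052 + 11209) + (-1670 + 7175)*(-3678 + (15 - 1*(-9)))) = 7 - (21261 + 5505*(-3678 + (15 + 9))) = 7 - (21261 + 5505*(-3678 + 24)) = 7 - (21261 + 5505*(-3654)) = 7 - (21261 - 20115270) = 7 - 1*(-20094009) = 7 + 20094009 = 20094016)
P - u(2*(-3) + 7) = 20094016 - 1*48 = 20094016 - 48 = 20093968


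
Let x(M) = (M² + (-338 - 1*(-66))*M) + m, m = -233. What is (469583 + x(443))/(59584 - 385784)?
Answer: -545103/326200 ≈ -1.6711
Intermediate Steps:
x(M) = -233 + M² - 272*M (x(M) = (M² + (-338 - 1*(-66))*M) - 233 = (M² + (-338 + 66)*M) - 233 = (M² - 272*M) - 233 = -233 + M² - 272*M)
(469583 + x(443))/(59584 - 385784) = (469583 + (-233 + 443² - 272*443))/(59584 - 385784) = (469583 + (-233 + 196249 - 120496))/(-326200) = (469583 + 75520)*(-1/326200) = 545103*(-1/326200) = -545103/326200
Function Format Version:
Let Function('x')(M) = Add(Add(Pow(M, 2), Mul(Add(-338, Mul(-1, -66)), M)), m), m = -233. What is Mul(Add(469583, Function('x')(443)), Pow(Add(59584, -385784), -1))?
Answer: Rational(-545103, 326200) ≈ -1.6711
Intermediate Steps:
Function('x')(M) = Add(-233, Pow(M, 2), Mul(-272, M)) (Function('x')(M) = Add(Add(Pow(M, 2), Mul(Add(-338, Mul(-1, -66)), M)), -233) = Add(Add(Pow(M, 2), Mul(Add(-338, 66), M)), -233) = Add(Add(Pow(M, 2), Mul(-272, M)), -233) = Add(-233, Pow(M, 2), Mul(-272, M)))
Mul(Add(469583, Function('x')(443)), Pow(Add(59584, -385784), -1)) = Mul(Add(469583, Add(-233, Pow(443, 2), Mul(-272, 443))), Pow(Add(59584, -385784), -1)) = Mul(Add(469583, Add(-233, 196249, -120496)), Pow(-326200, -1)) = Mul(Add(469583, 75520), Rational(-1, 326200)) = Mul(545103, Rational(-1, 326200)) = Rational(-545103, 326200)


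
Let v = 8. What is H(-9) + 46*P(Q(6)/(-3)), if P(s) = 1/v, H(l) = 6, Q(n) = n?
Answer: 47/4 ≈ 11.750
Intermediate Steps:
P(s) = ⅛ (P(s) = 1/8 = ⅛)
H(-9) + 46*P(Q(6)/(-3)) = 6 + 46*(⅛) = 6 + 23/4 = 47/4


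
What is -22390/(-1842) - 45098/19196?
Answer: 86681981/8839758 ≈ 9.8059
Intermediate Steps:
-22390/(-1842) - 45098/19196 = -22390*(-1/1842) - 45098*1/19196 = 11195/921 - 22549/9598 = 86681981/8839758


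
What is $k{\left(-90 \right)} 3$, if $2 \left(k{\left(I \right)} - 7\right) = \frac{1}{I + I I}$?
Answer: $\frac{112141}{5340} \approx 21.0$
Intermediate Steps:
$k{\left(I \right)} = 7 + \frac{1}{2 \left(I + I^{2}\right)}$ ($k{\left(I \right)} = 7 + \frac{1}{2 \left(I + I I\right)} = 7 + \frac{1}{2 \left(I + I^{2}\right)}$)
$k{\left(-90 \right)} 3 = \frac{1 + 14 \left(-90\right) + 14 \left(-90\right)^{2}}{2 \left(-90\right) \left(1 - 90\right)} 3 = \frac{1}{2} \left(- \frac{1}{90}\right) \frac{1}{-89} \left(1 - 1260 + 14 \cdot 8100\right) 3 = \frac{1}{2} \left(- \frac{1}{90}\right) \left(- \frac{1}{89}\right) \left(1 - 1260 + 113400\right) 3 = \frac{1}{2} \left(- \frac{1}{90}\right) \left(- \frac{1}{89}\right) 112141 \cdot 3 = \frac{112141}{16020} \cdot 3 = \frac{112141}{5340}$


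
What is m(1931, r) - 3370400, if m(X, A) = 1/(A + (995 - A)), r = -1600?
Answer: -3353547999/995 ≈ -3.3704e+6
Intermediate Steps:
m(X, A) = 1/995
m(1931, r) - 3370400 = 1/995 - 3370400 = -3353547999/995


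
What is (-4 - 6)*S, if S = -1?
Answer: 10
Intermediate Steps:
(-4 - 6)*S = (-4 - 6)*(-1) = -10*(-1) = 10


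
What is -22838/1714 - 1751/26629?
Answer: -305577158/22821053 ≈ -13.390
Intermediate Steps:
-22838/1714 - 1751/26629 = -22838*1/1714 - 1751*1/26629 = -11419/857 - 1751/26629 = -305577158/22821053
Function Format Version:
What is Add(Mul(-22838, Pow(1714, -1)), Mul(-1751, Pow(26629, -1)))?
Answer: Rational(-305577158, 22821053) ≈ -13.390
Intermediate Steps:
Add(Mul(-22838, Pow(1714, -1)), Mul(-1751, Pow(26629, -1))) = Add(Mul(-22838, Rational(1, 1714)), Mul(-1751, Rational(1, 26629))) = Add(Rational(-11419, 857), Rational(-1751, 26629)) = Rational(-305577158, 22821053)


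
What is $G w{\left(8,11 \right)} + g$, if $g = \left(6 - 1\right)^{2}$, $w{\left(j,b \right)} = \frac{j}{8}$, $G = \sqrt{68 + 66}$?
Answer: $25 + \sqrt{134} \approx 36.576$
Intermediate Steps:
$G = \sqrt{134} \approx 11.576$
$w{\left(j,b \right)} = \frac{j}{8}$ ($w{\left(j,b \right)} = j \frac{1}{8} = \frac{j}{8}$)
$g = 25$ ($g = 5^{2} = 25$)
$G w{\left(8,11 \right)} + g = \sqrt{134} \cdot \frac{1}{8} \cdot 8 + 25 = \sqrt{134} \cdot 1 + 25 = \sqrt{134} + 25 = 25 + \sqrt{134}$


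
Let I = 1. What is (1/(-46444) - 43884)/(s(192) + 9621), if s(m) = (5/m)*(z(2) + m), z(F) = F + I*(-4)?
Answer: -6987937704/1532802943 ≈ -4.5589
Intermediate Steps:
z(F) = -4 + F (z(F) = F + 1*(-4) = F - 4 = -4 + F)
s(m) = 5*(-2 + m)/m (s(m) = (5/m)*((-4 + 2) + m) = (5/m)*(-2 + m) = 5*(-2 + m)/m)
(1/(-46444) - 43884)/(s(192) + 9621) = (1/(-46444) - 43884)/((5 - 10/192) + 9621) = (-1/46444 - 43884)/((5 - 10*1/192) + 9621) = -2038148497/(46444*((5 - 5/96) + 9621)) = -2038148497/(46444*(475/96 + 9621)) = -2038148497/(46444*924091/96) = -2038148497/46444*96/924091 = -6987937704/1532802943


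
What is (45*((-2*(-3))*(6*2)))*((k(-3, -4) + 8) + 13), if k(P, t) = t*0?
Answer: 68040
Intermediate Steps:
k(P, t) = 0
(45*((-2*(-3))*(6*2)))*((k(-3, -4) + 8) + 13) = (45*((-2*(-3))*(6*2)))*((0 + 8) + 13) = (45*(6*12))*(8 + 13) = (45*72)*21 = 3240*21 = 68040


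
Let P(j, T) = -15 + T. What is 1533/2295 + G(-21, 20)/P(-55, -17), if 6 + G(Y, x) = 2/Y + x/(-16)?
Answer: 615191/685440 ≈ 0.89751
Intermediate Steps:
G(Y, x) = -6 + 2/Y - x/16 (G(Y, x) = -6 + (2/Y + x/(-16)) = -6 + (2/Y + x*(-1/16)) = -6 + (2/Y - x/16) = -6 + 2/Y - x/16)
1533/2295 + G(-21, 20)/P(-55, -17) = 1533/2295 + (-6 + 2/(-21) - 1/16*20)/(-15 - 17) = 1533*(1/2295) + (-6 + 2*(-1/21) - 5/4)/(-32) = 511/765 + (-6 - 2/21 - 5/4)*(-1/32) = 511/765 - 617/84*(-1/32) = 511/765 + 617/2688 = 615191/685440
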